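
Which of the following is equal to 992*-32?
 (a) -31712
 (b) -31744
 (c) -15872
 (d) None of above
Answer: b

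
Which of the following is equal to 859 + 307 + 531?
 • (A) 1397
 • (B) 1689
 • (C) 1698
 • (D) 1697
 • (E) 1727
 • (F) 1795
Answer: D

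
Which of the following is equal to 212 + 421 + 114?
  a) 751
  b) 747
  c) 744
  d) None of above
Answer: b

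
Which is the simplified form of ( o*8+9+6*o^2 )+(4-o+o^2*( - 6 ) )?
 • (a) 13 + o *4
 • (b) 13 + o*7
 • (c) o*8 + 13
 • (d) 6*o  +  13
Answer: b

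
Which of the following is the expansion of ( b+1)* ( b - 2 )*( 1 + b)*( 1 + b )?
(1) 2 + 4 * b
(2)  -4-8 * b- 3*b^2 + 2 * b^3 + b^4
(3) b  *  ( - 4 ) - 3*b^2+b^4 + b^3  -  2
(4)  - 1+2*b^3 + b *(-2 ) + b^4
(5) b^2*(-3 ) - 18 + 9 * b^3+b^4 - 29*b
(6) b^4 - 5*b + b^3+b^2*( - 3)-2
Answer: 6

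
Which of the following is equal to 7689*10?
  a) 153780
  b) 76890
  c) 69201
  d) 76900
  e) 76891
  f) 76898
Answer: b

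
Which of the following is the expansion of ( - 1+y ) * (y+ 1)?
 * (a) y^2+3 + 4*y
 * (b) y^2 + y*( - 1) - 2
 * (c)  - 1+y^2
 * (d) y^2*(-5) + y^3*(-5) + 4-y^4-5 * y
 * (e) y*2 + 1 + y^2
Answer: c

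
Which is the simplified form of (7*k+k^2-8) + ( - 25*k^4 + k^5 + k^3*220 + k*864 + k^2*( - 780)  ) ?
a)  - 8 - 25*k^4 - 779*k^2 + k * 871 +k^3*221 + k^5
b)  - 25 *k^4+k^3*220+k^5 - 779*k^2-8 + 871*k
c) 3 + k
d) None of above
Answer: b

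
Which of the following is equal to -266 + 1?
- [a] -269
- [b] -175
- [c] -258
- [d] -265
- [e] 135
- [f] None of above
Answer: d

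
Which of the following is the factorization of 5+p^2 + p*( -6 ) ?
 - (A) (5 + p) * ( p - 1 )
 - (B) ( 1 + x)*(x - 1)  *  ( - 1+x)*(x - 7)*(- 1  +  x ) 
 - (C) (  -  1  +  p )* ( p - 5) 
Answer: C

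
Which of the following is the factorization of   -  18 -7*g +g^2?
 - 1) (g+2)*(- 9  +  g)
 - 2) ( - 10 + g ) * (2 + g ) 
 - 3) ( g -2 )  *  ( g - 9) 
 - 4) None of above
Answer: 1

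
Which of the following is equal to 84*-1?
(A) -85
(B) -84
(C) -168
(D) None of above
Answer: B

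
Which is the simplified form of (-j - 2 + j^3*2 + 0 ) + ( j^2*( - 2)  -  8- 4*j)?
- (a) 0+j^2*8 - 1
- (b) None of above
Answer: b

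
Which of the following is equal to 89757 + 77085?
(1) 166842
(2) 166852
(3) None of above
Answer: 1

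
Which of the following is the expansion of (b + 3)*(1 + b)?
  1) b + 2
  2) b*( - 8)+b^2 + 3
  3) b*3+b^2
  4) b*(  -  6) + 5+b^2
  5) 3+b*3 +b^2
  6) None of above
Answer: 6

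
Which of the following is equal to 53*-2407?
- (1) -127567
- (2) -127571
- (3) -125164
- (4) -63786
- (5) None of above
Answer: 2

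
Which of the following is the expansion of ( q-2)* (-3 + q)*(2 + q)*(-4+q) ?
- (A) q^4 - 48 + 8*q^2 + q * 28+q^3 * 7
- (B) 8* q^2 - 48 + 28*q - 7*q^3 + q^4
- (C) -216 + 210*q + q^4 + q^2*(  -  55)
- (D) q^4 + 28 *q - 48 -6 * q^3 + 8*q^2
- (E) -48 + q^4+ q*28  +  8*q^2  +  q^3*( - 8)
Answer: B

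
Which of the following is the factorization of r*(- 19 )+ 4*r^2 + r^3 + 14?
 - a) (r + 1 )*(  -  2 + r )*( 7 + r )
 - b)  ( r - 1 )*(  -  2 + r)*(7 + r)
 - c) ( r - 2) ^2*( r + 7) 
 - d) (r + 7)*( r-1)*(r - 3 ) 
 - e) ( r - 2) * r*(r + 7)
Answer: b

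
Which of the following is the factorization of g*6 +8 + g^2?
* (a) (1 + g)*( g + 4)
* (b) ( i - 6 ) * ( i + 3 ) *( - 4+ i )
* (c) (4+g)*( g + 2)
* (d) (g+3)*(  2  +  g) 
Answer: c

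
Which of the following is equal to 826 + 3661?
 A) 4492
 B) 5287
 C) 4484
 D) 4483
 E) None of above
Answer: E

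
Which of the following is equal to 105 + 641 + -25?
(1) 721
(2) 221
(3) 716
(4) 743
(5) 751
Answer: 1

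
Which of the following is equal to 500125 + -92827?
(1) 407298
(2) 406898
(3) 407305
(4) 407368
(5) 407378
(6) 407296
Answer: 1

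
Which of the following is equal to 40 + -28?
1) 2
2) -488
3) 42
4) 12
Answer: 4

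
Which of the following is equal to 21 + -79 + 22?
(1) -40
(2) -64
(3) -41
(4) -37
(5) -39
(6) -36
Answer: 6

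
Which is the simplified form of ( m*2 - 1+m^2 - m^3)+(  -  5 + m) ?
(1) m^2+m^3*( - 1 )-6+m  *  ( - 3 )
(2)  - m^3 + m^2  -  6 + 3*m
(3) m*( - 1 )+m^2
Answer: 2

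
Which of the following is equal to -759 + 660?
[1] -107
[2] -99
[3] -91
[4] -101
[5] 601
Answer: 2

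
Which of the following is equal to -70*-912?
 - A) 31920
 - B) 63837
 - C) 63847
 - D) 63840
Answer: D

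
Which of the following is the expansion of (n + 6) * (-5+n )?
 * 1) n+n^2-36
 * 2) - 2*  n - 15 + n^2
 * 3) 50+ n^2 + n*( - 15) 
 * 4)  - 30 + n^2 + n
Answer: 4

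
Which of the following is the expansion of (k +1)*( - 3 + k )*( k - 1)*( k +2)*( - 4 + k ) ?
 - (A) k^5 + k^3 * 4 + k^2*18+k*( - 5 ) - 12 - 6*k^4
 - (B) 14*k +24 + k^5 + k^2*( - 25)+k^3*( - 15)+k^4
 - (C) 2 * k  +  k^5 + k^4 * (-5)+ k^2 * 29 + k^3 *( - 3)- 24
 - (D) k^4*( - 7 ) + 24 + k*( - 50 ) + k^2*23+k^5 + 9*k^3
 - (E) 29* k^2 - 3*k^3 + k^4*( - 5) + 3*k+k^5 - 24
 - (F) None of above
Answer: C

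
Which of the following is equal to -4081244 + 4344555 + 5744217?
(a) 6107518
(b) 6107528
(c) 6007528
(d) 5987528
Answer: c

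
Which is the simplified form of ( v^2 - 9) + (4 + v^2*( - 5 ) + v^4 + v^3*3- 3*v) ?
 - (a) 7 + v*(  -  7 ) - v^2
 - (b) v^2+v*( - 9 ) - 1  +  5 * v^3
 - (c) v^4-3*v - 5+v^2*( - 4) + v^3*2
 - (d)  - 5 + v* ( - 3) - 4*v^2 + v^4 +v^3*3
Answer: d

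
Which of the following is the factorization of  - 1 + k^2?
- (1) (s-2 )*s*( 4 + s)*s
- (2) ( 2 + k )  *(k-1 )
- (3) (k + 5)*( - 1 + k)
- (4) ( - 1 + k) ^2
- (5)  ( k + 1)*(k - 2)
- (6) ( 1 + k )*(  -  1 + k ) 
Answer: 6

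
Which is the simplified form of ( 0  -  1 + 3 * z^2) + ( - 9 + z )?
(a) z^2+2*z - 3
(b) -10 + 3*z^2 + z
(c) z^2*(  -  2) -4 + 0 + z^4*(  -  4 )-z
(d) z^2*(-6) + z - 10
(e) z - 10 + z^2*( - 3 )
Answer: b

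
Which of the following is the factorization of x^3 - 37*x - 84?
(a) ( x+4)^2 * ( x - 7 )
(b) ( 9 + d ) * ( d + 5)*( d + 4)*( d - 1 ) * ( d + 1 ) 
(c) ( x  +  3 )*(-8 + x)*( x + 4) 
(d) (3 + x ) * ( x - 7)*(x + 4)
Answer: d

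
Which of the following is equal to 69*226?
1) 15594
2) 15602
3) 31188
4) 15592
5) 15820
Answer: 1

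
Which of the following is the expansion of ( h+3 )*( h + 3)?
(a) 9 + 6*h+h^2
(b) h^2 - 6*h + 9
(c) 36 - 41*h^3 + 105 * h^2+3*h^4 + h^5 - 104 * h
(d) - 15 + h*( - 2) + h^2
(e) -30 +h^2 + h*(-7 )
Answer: a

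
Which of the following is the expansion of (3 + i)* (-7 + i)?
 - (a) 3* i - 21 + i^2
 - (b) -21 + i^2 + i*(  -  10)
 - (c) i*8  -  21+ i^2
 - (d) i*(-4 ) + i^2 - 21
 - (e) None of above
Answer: d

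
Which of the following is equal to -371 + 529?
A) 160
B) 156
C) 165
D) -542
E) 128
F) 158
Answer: F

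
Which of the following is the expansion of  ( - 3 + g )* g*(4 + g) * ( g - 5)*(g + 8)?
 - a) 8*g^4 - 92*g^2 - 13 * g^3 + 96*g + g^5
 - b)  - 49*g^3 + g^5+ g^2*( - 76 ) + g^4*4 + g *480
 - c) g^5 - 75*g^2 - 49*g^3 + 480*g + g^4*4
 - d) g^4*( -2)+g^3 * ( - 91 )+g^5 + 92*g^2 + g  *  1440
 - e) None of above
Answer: b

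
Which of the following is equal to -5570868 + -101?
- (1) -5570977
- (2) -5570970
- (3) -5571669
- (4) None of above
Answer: 4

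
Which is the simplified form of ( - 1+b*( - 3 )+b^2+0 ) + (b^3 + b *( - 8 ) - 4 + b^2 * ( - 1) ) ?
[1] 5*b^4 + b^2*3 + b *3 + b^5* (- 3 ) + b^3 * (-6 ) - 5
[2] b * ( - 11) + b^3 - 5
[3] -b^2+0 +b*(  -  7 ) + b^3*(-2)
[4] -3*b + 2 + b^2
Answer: 2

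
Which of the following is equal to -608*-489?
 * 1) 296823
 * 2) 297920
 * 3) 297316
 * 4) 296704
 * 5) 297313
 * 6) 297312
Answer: 6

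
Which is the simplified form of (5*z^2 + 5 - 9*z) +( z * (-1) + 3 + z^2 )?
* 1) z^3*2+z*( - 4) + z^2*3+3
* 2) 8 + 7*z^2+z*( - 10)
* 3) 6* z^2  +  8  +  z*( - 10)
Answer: 3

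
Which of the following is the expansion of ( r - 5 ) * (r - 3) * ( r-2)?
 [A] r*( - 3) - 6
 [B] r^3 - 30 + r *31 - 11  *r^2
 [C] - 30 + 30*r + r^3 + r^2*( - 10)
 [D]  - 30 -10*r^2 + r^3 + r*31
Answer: D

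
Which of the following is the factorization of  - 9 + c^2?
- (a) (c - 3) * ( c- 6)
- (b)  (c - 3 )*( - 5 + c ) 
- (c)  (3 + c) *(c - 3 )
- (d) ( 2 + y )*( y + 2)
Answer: c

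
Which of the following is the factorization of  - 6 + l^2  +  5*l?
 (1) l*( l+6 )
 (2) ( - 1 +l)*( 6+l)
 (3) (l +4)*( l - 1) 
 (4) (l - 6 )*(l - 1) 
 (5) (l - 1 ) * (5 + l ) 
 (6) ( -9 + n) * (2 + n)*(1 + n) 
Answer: 2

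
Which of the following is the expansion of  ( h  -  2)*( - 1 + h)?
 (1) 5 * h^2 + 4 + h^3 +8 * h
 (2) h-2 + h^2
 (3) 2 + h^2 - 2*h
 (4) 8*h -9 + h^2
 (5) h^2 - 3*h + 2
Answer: 5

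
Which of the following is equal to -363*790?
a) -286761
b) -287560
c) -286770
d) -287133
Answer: c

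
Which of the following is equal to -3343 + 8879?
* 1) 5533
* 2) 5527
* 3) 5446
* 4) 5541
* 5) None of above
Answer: 5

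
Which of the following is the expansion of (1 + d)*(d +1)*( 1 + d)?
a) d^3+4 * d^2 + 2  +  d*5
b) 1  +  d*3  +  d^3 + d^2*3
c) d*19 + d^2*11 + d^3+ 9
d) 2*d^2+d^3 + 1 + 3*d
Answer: b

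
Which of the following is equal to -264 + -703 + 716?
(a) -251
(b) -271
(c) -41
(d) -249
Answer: a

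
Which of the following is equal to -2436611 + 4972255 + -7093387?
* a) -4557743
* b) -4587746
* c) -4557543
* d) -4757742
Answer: a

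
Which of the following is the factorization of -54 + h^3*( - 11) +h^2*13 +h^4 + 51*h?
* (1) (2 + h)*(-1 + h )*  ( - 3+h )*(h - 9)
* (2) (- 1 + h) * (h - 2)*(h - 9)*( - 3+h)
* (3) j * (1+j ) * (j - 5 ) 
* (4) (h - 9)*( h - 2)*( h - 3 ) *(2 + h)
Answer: 1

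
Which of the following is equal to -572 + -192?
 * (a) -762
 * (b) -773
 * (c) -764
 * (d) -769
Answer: c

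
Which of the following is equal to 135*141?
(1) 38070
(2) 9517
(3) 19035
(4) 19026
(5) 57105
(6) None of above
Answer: 3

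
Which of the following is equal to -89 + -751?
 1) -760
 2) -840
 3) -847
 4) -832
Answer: 2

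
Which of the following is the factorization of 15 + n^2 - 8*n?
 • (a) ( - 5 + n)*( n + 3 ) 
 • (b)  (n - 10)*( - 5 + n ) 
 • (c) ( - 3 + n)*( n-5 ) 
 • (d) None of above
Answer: c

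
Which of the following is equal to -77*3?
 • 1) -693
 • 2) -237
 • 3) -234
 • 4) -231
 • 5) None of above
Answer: 4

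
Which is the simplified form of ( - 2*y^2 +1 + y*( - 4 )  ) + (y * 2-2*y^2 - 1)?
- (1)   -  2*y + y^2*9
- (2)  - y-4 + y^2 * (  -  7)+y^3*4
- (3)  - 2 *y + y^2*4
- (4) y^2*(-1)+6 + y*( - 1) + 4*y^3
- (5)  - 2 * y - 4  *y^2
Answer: 5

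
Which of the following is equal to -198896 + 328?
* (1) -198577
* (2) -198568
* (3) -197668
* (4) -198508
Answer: 2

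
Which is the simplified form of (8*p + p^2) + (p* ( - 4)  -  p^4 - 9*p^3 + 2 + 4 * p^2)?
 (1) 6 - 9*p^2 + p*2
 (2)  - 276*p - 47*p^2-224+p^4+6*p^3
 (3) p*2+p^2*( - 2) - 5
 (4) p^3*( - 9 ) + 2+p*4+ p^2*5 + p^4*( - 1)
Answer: 4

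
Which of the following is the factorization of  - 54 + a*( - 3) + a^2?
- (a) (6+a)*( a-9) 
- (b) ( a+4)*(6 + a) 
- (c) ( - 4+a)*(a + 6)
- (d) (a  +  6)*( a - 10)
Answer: a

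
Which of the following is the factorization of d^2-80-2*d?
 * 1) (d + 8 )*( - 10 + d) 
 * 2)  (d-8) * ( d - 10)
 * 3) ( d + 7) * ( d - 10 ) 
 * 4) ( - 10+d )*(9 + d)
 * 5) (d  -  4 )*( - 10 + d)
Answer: 1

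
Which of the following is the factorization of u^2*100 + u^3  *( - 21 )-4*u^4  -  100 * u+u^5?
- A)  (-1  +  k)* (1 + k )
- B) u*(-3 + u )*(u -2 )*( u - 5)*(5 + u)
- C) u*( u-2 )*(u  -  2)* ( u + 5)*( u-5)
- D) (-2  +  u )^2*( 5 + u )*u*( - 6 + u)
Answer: C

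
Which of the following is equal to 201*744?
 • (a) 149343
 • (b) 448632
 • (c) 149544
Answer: c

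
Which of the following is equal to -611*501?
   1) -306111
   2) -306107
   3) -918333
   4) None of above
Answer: 1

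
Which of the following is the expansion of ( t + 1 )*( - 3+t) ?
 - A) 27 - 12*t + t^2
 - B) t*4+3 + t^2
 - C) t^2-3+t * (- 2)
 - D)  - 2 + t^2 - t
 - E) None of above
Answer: C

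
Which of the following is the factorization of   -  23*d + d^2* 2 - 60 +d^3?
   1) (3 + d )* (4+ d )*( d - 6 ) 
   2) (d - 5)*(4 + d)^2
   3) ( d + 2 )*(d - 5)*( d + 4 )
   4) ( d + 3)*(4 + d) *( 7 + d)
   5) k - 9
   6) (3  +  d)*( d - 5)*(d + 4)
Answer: 6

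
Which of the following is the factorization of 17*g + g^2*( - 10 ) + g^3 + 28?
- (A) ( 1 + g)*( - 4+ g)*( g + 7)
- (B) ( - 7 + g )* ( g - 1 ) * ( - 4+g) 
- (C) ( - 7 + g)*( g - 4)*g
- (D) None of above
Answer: D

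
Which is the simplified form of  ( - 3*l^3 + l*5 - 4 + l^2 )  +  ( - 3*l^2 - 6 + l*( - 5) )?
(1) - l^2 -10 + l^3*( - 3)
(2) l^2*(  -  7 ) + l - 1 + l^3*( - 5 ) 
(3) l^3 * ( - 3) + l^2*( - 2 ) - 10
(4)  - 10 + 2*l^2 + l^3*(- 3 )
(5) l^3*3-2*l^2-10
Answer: 3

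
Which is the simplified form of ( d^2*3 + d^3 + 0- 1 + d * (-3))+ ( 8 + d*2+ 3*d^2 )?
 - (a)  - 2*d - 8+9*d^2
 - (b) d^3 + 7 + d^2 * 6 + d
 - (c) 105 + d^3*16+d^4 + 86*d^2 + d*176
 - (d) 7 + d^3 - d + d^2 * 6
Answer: d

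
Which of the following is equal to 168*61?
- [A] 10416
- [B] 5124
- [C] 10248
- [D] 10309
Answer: C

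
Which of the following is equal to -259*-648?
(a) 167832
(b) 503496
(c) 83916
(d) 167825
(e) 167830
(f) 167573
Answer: a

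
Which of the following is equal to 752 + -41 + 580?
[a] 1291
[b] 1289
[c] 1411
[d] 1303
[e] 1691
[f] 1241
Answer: a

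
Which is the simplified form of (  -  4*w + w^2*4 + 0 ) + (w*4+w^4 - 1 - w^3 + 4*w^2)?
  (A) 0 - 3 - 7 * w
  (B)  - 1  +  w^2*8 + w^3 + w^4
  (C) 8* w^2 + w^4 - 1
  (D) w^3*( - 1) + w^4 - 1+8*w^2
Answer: D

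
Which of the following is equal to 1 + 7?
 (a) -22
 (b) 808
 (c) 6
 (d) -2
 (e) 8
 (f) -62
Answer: e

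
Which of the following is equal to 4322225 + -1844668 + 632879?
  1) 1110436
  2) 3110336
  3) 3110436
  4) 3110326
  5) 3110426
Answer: 3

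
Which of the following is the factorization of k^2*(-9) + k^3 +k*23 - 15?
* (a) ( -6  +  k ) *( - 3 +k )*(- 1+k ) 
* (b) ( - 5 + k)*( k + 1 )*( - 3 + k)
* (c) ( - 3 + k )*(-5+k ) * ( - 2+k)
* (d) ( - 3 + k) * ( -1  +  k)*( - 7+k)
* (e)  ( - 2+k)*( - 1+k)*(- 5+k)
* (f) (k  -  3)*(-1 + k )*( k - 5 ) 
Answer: f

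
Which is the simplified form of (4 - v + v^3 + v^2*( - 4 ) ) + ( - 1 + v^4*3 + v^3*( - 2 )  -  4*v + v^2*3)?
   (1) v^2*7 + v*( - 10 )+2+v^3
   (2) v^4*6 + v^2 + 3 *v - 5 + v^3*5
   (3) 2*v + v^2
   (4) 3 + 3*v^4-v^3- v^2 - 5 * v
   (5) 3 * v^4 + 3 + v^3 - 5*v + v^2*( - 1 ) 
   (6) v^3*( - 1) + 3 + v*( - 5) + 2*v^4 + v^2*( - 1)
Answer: 4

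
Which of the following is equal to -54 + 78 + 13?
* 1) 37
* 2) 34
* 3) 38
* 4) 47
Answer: 1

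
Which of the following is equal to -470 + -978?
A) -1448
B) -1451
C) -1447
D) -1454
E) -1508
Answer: A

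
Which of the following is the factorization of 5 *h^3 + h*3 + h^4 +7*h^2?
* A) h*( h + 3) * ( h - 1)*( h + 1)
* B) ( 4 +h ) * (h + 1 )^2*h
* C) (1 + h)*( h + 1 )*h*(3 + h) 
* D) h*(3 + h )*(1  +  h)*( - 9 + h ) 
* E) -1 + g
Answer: C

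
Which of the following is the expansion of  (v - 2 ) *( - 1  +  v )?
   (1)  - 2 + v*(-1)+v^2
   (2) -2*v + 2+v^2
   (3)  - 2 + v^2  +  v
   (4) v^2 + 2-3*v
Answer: 4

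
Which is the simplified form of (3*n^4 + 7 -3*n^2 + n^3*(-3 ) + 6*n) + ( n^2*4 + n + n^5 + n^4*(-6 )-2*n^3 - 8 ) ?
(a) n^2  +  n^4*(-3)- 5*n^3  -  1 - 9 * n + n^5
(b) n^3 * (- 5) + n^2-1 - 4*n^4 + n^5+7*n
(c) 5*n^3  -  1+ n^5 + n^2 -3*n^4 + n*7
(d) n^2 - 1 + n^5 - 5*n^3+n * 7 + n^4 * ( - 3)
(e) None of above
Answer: d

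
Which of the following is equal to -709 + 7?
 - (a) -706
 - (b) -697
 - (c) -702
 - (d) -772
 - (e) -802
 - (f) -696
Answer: c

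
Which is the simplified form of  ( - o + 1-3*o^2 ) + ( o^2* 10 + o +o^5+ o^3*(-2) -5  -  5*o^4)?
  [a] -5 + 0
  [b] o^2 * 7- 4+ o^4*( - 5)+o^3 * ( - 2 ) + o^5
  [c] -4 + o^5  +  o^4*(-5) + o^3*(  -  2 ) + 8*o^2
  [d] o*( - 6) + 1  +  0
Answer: b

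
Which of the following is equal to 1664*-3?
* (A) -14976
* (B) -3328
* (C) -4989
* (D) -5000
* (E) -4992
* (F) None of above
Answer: E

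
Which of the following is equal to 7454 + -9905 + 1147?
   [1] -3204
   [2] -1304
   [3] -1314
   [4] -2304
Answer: 2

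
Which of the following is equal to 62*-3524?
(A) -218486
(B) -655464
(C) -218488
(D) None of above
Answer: C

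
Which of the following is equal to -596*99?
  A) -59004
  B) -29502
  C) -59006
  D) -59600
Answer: A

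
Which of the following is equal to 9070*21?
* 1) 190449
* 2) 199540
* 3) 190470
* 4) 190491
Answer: 3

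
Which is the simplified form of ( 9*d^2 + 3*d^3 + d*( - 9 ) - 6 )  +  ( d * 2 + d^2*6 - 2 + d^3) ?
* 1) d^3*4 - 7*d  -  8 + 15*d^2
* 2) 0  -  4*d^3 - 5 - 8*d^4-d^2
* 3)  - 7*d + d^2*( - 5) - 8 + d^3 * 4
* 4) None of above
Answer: 1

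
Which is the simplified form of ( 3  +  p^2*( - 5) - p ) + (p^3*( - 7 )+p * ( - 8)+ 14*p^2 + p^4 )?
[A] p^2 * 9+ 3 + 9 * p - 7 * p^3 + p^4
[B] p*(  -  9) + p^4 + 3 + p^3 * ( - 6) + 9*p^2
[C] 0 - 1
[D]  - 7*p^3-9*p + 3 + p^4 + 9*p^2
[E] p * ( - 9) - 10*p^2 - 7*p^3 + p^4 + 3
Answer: D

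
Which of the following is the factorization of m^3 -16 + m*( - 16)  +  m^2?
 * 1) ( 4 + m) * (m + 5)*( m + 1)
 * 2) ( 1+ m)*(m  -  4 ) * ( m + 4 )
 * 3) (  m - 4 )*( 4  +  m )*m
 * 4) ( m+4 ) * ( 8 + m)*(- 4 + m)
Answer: 2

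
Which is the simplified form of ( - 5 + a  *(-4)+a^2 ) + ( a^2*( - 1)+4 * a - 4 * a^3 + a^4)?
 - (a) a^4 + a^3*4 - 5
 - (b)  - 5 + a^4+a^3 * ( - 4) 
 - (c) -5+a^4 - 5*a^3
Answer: b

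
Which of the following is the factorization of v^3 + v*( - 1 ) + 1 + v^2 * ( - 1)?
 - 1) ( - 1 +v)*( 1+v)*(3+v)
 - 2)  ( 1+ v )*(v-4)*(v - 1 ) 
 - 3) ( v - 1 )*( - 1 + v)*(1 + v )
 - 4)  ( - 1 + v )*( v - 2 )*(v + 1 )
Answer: 3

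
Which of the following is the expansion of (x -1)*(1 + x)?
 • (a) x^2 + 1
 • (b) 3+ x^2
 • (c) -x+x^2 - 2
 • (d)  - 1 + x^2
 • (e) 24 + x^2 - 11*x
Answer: d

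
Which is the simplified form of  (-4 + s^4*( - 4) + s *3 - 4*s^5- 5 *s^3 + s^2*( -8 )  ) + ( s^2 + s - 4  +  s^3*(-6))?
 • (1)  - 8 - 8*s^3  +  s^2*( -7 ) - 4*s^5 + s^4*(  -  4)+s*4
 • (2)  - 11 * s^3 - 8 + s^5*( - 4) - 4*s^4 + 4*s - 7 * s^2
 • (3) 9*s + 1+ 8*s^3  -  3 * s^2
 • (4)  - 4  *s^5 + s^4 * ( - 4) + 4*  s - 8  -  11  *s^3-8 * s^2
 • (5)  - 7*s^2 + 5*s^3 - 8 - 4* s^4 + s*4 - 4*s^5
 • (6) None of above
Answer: 2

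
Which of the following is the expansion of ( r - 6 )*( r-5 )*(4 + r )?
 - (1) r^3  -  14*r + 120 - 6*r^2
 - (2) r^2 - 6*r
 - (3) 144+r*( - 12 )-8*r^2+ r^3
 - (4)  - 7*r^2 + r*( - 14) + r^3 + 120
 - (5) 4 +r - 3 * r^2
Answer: 4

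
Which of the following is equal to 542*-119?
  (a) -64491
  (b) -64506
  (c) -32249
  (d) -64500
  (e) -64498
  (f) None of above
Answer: e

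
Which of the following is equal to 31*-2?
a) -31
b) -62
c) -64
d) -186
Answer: b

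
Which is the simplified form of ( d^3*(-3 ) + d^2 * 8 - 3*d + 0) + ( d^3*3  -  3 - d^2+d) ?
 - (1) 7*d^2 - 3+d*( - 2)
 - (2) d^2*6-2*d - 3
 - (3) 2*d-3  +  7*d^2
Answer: 1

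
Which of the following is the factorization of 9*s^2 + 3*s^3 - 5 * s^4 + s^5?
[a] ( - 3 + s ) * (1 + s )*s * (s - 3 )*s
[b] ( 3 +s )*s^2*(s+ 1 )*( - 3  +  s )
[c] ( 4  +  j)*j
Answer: a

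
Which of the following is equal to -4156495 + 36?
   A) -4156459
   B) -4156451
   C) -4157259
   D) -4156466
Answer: A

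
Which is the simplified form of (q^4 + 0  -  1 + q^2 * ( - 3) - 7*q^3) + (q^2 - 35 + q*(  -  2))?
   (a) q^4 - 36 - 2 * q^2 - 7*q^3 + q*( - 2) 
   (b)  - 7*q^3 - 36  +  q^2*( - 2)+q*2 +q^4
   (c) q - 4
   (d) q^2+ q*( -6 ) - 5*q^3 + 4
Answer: a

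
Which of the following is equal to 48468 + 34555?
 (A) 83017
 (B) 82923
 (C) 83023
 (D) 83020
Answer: C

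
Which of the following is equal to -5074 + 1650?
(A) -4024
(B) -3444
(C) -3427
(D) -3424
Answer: D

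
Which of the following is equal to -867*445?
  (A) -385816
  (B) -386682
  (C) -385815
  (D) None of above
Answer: C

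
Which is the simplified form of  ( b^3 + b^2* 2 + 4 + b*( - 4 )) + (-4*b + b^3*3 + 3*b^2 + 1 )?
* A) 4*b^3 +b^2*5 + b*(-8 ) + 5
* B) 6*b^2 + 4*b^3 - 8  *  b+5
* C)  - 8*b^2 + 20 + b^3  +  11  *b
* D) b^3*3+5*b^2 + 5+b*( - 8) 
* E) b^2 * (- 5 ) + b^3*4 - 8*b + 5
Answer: A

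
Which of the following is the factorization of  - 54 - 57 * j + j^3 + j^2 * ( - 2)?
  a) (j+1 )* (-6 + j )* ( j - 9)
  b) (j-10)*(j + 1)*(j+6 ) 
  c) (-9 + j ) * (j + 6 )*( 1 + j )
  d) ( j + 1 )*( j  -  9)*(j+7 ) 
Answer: c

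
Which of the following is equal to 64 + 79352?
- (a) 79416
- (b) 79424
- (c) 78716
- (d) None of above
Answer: a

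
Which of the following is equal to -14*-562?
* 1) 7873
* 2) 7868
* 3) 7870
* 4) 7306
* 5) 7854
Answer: 2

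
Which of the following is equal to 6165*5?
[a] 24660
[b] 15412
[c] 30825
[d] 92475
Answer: c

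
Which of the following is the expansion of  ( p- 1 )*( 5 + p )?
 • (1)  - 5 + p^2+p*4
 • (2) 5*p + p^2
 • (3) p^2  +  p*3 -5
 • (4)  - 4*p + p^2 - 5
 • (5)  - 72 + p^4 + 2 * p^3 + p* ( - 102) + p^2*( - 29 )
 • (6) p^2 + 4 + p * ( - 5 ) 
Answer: 1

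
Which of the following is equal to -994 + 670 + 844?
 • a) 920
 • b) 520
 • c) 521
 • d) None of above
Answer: b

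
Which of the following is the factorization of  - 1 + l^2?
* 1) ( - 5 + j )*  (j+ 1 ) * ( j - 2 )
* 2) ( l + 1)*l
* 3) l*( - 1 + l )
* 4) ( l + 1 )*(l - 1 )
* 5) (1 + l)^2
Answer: 4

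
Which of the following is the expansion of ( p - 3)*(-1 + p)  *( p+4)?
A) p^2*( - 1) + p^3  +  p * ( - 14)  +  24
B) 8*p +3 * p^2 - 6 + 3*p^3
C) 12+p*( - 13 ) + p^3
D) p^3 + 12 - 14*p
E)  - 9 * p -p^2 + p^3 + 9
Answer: C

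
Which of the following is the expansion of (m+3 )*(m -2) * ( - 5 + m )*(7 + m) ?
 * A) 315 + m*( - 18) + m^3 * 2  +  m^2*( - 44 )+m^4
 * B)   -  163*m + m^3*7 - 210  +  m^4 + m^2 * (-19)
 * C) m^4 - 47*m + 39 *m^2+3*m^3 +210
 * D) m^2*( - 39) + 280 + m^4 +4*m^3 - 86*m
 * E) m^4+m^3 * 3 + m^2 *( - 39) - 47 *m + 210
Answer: E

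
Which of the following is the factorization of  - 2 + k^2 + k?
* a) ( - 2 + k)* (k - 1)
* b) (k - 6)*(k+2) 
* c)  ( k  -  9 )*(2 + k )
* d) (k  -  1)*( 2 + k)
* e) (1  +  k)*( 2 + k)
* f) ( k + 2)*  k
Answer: d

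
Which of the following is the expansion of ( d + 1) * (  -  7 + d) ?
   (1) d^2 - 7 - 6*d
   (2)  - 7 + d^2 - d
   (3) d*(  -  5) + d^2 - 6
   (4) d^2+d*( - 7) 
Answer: 1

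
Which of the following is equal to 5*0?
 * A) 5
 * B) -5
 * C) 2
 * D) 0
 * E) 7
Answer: D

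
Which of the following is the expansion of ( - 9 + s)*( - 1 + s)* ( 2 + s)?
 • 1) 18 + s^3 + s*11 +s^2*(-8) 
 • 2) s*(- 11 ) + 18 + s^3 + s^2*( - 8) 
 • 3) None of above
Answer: 2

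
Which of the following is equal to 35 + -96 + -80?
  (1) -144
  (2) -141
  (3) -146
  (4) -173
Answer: 2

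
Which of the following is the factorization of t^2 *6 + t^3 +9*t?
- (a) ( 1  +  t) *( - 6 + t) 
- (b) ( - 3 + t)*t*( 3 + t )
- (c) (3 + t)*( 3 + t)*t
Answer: c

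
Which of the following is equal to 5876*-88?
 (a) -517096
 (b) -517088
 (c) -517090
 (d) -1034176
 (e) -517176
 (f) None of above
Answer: b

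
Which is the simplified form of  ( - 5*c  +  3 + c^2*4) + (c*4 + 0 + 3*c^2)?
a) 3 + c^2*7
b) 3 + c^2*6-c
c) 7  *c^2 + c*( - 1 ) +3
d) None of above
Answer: c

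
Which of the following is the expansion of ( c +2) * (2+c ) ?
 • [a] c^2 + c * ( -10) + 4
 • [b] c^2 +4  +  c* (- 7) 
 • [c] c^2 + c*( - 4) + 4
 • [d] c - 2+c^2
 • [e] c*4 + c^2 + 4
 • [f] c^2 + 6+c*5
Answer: e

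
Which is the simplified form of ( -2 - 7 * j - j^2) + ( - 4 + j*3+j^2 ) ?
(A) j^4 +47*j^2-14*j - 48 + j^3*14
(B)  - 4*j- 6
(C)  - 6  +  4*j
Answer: B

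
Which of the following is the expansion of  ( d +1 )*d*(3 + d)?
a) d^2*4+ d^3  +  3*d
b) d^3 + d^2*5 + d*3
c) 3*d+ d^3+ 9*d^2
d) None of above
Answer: a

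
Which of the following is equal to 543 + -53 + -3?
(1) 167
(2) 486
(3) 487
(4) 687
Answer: 3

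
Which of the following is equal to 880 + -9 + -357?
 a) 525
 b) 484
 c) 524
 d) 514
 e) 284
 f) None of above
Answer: d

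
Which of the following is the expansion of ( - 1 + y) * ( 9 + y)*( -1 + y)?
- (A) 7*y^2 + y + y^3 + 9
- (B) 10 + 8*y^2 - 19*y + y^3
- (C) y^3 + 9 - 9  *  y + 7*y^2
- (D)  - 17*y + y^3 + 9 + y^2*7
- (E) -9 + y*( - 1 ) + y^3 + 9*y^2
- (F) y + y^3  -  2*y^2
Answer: D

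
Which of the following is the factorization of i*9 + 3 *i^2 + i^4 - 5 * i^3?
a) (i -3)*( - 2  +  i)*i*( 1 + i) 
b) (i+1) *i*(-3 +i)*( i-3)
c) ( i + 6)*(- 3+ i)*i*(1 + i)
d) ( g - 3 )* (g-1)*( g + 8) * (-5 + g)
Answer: b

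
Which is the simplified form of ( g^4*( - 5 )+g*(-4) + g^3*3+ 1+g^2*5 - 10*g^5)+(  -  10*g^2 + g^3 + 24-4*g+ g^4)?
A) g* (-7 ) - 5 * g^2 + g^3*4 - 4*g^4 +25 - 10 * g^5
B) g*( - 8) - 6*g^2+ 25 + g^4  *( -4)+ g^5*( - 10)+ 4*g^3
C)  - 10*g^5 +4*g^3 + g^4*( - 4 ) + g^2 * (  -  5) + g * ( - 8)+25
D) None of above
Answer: C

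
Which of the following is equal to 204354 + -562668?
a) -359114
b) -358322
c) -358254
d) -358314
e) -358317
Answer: d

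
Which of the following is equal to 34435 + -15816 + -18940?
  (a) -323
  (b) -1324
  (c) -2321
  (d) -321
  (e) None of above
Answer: d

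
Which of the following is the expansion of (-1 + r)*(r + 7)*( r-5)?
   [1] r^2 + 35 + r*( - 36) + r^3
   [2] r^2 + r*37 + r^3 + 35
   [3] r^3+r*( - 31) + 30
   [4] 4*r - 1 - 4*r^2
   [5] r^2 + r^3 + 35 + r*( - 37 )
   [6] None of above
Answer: 5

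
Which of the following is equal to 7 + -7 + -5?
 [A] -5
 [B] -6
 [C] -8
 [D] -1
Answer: A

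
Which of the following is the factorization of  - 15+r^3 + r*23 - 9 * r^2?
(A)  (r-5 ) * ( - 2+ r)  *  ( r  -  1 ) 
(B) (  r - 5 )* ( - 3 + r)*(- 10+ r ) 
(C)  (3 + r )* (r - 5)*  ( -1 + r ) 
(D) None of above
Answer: D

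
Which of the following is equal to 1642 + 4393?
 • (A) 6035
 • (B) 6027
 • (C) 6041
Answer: A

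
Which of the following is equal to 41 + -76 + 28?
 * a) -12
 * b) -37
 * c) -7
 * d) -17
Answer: c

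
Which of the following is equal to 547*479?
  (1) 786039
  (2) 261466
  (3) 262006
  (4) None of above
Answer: 4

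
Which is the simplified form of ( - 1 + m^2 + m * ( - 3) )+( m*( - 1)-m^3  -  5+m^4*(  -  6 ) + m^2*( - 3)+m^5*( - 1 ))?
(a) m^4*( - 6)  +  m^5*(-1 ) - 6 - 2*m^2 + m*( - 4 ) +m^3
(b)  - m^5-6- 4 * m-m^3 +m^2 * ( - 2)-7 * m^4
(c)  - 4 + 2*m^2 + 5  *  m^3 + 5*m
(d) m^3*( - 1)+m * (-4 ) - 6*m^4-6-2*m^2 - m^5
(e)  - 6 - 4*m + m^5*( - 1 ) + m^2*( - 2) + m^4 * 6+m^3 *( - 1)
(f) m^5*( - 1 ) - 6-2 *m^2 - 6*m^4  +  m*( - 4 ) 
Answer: d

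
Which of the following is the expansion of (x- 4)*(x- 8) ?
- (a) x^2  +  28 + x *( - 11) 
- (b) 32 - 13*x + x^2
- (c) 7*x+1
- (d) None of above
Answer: d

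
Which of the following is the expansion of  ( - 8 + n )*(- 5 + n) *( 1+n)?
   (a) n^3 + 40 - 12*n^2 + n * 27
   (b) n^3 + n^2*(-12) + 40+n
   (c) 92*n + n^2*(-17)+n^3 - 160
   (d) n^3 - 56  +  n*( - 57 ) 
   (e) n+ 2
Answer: a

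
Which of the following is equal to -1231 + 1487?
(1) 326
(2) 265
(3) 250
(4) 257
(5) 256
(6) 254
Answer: 5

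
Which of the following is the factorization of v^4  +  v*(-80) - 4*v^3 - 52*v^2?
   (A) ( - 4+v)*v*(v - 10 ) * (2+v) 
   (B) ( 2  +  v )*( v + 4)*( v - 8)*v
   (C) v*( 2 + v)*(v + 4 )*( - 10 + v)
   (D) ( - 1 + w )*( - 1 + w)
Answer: C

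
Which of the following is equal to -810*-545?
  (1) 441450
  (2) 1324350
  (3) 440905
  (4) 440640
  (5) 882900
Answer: 1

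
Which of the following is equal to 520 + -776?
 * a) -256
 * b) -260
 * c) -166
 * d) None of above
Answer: a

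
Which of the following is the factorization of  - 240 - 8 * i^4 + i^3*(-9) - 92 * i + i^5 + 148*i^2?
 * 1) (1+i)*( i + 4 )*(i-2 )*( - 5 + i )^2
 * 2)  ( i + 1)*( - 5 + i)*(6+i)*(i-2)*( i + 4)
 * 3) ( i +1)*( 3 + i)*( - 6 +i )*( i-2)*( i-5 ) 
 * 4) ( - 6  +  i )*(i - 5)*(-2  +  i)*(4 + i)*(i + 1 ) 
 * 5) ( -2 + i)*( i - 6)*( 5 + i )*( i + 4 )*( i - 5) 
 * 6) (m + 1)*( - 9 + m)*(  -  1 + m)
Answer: 4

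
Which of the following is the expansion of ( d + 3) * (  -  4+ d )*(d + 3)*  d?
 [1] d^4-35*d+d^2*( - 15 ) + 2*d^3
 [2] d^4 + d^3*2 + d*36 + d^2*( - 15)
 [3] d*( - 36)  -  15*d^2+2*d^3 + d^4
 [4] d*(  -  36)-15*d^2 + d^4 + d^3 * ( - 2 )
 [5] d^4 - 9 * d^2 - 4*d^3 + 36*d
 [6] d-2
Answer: 3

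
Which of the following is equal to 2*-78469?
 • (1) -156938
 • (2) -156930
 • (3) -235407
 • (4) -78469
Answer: 1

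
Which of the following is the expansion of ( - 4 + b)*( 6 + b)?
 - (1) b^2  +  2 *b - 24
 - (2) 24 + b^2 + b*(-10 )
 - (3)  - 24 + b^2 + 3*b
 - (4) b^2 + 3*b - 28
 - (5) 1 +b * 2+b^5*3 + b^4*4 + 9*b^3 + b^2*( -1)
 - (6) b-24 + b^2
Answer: 1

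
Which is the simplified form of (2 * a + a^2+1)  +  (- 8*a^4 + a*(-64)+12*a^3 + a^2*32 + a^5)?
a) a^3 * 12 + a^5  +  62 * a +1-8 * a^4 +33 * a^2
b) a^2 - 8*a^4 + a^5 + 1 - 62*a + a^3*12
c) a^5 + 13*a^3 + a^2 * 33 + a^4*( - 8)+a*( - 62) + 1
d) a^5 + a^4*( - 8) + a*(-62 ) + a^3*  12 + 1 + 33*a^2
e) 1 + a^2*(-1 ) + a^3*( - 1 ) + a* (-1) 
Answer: d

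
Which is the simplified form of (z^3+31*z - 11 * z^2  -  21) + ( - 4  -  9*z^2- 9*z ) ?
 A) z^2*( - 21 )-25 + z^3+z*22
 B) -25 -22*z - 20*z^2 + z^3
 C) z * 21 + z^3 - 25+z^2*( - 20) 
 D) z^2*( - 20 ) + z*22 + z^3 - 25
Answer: D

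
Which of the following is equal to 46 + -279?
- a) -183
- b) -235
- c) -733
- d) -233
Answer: d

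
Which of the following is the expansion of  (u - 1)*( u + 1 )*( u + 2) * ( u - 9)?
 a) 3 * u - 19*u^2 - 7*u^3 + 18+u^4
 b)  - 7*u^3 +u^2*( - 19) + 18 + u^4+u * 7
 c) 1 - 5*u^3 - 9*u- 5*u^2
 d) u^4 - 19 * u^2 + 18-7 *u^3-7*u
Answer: b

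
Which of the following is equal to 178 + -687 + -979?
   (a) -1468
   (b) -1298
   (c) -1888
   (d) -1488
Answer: d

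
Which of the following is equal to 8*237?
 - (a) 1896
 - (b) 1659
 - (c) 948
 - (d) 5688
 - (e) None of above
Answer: a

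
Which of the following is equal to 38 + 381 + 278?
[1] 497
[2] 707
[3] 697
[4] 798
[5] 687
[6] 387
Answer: 3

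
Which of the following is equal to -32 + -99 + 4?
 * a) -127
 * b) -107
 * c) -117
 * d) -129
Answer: a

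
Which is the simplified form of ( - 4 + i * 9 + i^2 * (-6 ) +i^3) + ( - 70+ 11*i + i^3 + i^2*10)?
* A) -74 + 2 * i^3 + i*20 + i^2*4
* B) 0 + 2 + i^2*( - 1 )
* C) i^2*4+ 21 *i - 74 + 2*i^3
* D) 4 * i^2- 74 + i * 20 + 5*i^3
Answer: A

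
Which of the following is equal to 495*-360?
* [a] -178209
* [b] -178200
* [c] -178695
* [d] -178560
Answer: b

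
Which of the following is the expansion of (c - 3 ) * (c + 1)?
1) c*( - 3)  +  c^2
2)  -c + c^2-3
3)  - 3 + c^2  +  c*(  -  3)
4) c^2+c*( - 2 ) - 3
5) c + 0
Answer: 4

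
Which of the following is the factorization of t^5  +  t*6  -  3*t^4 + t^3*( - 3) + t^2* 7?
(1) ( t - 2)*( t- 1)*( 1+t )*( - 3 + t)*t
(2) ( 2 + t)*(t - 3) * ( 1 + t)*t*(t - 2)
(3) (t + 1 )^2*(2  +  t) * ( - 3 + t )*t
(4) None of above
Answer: 4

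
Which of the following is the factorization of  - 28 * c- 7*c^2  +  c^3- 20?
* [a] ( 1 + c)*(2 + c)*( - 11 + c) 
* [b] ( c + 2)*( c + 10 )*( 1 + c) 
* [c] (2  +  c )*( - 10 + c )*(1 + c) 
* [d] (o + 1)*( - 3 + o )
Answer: c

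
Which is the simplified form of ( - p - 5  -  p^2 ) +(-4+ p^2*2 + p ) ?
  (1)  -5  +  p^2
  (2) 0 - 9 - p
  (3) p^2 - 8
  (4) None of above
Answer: 4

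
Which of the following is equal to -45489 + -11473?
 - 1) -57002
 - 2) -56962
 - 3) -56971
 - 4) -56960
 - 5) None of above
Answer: 2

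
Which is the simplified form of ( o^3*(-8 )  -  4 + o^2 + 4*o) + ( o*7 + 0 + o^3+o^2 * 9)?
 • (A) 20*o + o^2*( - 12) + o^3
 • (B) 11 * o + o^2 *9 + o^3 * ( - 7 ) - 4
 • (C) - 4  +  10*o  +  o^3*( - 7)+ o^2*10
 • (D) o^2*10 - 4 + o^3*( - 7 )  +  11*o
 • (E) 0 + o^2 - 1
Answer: D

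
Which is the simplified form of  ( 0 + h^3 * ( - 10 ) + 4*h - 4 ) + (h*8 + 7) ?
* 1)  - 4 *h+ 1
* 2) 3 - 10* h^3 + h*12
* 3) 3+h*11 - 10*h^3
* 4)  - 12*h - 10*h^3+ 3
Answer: 2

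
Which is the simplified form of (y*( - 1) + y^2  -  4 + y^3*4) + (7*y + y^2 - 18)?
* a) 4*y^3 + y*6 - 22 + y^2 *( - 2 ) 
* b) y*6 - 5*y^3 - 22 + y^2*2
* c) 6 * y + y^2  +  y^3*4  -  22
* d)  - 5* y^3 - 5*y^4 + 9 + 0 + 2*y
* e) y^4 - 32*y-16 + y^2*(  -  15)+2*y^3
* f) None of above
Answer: f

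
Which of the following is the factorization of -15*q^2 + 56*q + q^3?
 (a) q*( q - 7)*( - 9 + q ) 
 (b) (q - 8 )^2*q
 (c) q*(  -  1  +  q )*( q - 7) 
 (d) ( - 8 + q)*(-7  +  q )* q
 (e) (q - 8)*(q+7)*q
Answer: d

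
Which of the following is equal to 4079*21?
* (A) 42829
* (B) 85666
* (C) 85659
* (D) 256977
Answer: C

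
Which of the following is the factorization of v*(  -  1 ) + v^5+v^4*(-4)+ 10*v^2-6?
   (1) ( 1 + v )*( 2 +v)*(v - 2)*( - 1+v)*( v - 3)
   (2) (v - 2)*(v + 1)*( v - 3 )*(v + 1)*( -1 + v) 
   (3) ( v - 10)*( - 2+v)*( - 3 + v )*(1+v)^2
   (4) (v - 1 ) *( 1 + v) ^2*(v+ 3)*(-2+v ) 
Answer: 2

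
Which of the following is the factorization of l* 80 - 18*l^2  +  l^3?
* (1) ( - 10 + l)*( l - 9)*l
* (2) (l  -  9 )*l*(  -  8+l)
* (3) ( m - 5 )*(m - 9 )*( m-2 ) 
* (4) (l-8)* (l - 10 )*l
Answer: 4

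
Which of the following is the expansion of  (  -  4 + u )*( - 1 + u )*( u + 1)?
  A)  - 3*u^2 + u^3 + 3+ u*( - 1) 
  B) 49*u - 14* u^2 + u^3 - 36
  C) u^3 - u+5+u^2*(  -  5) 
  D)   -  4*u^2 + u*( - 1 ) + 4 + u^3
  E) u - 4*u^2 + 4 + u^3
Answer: D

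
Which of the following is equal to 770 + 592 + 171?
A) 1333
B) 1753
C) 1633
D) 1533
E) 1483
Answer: D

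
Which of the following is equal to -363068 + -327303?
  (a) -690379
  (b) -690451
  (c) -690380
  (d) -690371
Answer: d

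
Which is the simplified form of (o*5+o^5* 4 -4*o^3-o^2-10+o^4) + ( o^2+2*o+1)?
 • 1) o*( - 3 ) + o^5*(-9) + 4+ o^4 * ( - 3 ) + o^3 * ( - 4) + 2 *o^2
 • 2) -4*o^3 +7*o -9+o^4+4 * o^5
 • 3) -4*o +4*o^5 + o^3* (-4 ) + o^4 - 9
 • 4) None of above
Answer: 2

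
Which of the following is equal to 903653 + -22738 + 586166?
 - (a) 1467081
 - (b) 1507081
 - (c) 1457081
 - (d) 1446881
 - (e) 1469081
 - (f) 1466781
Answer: a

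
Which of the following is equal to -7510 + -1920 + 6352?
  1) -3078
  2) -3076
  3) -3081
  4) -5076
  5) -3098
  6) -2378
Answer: 1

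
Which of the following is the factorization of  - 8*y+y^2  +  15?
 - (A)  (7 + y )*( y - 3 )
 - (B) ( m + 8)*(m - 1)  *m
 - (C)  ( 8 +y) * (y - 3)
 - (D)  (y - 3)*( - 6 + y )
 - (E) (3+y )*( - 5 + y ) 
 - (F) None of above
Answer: F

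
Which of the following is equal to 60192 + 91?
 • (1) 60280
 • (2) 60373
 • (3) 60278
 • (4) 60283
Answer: 4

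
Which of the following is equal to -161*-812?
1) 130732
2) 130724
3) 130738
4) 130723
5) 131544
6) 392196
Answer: 1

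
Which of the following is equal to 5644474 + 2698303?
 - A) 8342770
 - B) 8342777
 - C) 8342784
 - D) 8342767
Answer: B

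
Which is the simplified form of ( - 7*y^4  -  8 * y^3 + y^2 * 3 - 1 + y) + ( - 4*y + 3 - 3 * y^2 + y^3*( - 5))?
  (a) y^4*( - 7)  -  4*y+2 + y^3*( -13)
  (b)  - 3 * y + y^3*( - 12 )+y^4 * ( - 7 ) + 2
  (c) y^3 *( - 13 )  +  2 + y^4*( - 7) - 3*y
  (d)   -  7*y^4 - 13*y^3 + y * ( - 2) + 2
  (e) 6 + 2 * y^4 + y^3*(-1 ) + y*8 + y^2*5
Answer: c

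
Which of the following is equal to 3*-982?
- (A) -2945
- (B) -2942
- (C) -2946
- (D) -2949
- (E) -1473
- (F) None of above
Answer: C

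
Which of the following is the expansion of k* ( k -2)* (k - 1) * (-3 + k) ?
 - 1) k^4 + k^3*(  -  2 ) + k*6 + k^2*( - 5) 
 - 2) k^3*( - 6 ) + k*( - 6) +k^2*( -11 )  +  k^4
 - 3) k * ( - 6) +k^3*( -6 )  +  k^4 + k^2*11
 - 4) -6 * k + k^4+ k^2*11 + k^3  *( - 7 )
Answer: 3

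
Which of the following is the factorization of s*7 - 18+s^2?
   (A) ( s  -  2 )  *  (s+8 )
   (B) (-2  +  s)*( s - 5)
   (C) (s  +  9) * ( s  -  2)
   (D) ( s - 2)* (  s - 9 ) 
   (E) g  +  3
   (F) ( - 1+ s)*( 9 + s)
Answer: C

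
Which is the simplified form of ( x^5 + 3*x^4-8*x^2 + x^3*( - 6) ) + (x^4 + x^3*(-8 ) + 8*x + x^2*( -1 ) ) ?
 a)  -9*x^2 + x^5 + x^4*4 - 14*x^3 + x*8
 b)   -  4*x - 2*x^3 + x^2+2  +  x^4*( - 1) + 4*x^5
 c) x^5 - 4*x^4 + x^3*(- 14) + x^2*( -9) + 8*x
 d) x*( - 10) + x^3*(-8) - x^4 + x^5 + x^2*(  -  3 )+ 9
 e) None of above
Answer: a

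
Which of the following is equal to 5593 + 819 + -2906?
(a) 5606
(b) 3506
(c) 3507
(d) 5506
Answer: b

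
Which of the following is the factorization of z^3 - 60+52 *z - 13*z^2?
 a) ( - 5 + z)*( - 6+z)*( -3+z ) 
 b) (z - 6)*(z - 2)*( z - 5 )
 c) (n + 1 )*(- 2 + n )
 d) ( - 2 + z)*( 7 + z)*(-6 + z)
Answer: b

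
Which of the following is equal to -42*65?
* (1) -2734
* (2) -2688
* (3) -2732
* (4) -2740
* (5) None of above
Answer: 5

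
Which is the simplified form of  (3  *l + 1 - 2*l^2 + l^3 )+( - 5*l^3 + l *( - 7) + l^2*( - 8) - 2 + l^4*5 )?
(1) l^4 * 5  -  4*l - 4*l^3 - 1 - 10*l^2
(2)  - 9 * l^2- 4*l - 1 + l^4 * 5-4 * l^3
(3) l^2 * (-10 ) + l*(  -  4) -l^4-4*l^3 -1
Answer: 1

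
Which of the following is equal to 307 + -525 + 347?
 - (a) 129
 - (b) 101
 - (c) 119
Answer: a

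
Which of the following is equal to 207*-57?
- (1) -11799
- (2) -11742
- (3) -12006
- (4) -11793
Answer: 1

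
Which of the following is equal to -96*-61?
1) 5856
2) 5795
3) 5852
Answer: 1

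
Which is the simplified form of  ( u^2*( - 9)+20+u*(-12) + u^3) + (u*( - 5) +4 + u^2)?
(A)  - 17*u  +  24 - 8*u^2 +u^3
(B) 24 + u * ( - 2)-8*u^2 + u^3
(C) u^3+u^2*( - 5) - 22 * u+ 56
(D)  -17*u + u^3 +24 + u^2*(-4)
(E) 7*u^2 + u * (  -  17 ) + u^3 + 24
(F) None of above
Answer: A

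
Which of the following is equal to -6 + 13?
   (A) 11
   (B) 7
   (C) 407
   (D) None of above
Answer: B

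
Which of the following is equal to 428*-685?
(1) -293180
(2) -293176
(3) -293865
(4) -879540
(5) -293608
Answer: 1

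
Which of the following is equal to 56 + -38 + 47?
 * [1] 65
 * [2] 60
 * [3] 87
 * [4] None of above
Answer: 1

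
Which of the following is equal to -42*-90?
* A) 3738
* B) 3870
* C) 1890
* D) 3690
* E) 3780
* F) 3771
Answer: E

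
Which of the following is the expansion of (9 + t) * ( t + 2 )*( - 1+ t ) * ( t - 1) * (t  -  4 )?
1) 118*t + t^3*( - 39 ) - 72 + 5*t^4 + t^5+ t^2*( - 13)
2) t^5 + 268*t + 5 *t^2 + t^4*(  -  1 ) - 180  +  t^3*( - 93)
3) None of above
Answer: 1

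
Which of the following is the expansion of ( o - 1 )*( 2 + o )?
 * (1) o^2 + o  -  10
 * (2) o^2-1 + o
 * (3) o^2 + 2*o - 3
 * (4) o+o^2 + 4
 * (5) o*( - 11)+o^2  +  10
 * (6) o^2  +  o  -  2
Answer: 6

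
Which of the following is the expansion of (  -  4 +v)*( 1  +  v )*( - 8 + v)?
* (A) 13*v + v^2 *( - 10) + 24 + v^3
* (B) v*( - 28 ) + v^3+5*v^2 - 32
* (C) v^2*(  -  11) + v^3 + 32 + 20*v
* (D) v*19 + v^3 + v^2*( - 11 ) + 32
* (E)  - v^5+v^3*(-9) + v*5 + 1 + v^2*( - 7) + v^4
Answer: C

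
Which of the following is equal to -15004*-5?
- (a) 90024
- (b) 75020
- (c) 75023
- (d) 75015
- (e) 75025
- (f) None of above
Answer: b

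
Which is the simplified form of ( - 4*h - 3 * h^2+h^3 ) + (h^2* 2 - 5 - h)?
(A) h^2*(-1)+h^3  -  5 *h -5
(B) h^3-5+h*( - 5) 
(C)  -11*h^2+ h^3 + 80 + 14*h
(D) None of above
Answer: A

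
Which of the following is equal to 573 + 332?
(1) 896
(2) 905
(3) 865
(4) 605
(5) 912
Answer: 2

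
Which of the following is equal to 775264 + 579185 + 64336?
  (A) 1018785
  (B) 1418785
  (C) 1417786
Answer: B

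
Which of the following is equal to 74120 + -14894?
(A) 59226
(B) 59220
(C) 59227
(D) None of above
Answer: A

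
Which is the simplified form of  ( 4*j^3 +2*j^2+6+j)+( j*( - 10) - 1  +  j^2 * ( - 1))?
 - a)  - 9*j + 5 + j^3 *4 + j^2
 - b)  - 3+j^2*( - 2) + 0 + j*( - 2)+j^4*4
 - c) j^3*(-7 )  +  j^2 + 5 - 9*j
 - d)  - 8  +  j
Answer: a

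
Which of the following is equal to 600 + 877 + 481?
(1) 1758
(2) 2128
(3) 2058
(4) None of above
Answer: 4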